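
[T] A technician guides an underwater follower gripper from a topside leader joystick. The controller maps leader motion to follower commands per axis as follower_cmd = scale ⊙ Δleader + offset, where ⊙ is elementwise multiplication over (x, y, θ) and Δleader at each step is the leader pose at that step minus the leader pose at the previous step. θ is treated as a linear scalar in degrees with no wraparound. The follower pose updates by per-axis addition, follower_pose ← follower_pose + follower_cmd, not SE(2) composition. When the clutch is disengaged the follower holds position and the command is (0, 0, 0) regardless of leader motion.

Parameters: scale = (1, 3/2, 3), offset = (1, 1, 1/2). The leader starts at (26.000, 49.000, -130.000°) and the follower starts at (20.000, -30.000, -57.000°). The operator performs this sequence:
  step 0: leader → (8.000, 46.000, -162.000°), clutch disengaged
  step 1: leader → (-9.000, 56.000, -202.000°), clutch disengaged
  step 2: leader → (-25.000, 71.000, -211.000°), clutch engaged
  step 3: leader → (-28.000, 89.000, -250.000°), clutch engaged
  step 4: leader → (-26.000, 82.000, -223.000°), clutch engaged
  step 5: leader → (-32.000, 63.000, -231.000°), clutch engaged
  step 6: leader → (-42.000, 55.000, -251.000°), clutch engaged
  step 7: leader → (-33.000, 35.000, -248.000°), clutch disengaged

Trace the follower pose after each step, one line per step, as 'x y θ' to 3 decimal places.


20.000 -30.000 -57.000
20.000 -30.000 -57.000
5.000 -6.500 -83.500
3.000 21.500 -200.000
6.000 12.000 -118.500
1.000 -15.500 -142.000
-8.000 -26.500 -201.500
-8.000 -26.500 -201.500

step 0: Δleader=(-18.000, -3.000, -32.000°), disengaged; cmd=(0,0,0) → follower holds at (20.000, -30.000, -57.000°)
step 1: Δleader=(-17.000, 10.000, -40.000°), disengaged; cmd=(0,0,0) → follower holds at (20.000, -30.000, -57.000°)
step 2: Δleader=(-16.000, 15.000, -9.000°), engaged; cmd=(-15.000, 23.500, -26.500°) → follower=(5.000, -6.500, -83.500°)
step 3: Δleader=(-3.000, 18.000, -39.000°), engaged; cmd=(-2.000, 28.000, -116.500°) → follower=(3.000, 21.500, -200.000°)
step 4: Δleader=(2.000, -7.000, 27.000°), engaged; cmd=(3.000, -9.500, 81.500°) → follower=(6.000, 12.000, -118.500°)
step 5: Δleader=(-6.000, -19.000, -8.000°), engaged; cmd=(-5.000, -27.500, -23.500°) → follower=(1.000, -15.500, -142.000°)
step 6: Δleader=(-10.000, -8.000, -20.000°), engaged; cmd=(-9.000, -11.000, -59.500°) → follower=(-8.000, -26.500, -201.500°)
step 7: Δleader=(9.000, -20.000, 3.000°), disengaged; cmd=(0,0,0) → follower holds at (-8.000, -26.500, -201.500°)


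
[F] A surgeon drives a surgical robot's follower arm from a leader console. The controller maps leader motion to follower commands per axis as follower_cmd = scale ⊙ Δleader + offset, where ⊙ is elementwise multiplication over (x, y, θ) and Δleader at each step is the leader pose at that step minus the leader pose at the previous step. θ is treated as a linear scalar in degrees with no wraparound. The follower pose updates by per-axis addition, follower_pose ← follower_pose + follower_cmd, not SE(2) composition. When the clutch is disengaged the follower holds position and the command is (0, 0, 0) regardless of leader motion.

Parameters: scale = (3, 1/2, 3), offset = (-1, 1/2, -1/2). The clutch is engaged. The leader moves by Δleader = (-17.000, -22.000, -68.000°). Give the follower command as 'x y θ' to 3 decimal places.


axis x: 3·-17.000 + -1 = -52.000
axis y: 1/2·-22.000 + 1/2 = -10.500
axis θ: 3·-68.000 + -1/2 = -204.500

-52.000 -10.500 -204.500


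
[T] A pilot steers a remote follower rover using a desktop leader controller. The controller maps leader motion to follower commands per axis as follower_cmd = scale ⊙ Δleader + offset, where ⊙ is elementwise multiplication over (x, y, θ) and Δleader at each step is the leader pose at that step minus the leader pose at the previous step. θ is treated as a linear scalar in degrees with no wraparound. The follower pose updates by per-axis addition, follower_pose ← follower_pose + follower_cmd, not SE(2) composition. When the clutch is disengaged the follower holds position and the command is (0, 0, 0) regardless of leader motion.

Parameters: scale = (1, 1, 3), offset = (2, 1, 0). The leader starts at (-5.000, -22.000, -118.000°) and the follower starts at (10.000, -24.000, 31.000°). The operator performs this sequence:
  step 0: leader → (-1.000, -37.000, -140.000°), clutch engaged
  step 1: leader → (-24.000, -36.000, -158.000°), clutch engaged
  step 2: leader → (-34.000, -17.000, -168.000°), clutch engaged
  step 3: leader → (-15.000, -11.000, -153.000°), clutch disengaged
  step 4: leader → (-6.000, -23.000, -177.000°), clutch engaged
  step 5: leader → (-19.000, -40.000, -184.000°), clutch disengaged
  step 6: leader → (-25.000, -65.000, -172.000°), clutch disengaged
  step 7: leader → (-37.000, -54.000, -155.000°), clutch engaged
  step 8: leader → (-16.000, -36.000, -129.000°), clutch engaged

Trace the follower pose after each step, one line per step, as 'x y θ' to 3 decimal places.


16.000 -38.000 -35.000
-5.000 -36.000 -89.000
-13.000 -16.000 -119.000
-13.000 -16.000 -119.000
-2.000 -27.000 -191.000
-2.000 -27.000 -191.000
-2.000 -27.000 -191.000
-12.000 -15.000 -140.000
11.000 4.000 -62.000

step 0: Δleader=(4.000, -15.000, -22.000°), engaged; cmd=(6.000, -14.000, -66.000°) → follower=(16.000, -38.000, -35.000°)
step 1: Δleader=(-23.000, 1.000, -18.000°), engaged; cmd=(-21.000, 2.000, -54.000°) → follower=(-5.000, -36.000, -89.000°)
step 2: Δleader=(-10.000, 19.000, -10.000°), engaged; cmd=(-8.000, 20.000, -30.000°) → follower=(-13.000, -16.000, -119.000°)
step 3: Δleader=(19.000, 6.000, 15.000°), disengaged; cmd=(0,0,0) → follower holds at (-13.000, -16.000, -119.000°)
step 4: Δleader=(9.000, -12.000, -24.000°), engaged; cmd=(11.000, -11.000, -72.000°) → follower=(-2.000, -27.000, -191.000°)
step 5: Δleader=(-13.000, -17.000, -7.000°), disengaged; cmd=(0,0,0) → follower holds at (-2.000, -27.000, -191.000°)
step 6: Δleader=(-6.000, -25.000, 12.000°), disengaged; cmd=(0,0,0) → follower holds at (-2.000, -27.000, -191.000°)
step 7: Δleader=(-12.000, 11.000, 17.000°), engaged; cmd=(-10.000, 12.000, 51.000°) → follower=(-12.000, -15.000, -140.000°)
step 8: Δleader=(21.000, 18.000, 26.000°), engaged; cmd=(23.000, 19.000, 78.000°) → follower=(11.000, 4.000, -62.000°)


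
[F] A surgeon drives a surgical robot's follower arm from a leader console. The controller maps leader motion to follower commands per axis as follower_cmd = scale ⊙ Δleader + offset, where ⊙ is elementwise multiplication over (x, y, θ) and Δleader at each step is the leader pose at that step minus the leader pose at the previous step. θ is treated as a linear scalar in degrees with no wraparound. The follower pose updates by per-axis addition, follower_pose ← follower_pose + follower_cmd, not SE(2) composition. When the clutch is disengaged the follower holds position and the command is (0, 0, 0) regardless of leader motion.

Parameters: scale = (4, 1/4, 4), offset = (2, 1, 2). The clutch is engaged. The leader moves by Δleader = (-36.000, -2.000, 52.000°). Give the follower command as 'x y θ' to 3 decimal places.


-142.000 0.500 210.000

axis x: 4·-36.000 + 2 = -142.000
axis y: 1/4·-2.000 + 1 = 0.500
axis θ: 4·52.000 + 2 = 210.000


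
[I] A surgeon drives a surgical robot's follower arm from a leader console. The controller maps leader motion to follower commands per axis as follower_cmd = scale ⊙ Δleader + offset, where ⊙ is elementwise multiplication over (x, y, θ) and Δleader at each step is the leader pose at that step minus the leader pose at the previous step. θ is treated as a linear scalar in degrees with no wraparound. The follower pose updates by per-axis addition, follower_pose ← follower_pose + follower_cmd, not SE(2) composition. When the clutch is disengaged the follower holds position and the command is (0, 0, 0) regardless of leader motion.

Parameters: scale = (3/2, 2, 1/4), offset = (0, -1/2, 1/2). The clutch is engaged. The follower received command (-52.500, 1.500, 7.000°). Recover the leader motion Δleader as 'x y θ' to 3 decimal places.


axis x: (-52.500 − 0) / (3/2) = -35.000
axis y: (1.500 − -1/2) / (2) = 1.000
axis θ: (7.000 − 1/2) / (1/4) = 26.000

-35.000 1.000 26.000


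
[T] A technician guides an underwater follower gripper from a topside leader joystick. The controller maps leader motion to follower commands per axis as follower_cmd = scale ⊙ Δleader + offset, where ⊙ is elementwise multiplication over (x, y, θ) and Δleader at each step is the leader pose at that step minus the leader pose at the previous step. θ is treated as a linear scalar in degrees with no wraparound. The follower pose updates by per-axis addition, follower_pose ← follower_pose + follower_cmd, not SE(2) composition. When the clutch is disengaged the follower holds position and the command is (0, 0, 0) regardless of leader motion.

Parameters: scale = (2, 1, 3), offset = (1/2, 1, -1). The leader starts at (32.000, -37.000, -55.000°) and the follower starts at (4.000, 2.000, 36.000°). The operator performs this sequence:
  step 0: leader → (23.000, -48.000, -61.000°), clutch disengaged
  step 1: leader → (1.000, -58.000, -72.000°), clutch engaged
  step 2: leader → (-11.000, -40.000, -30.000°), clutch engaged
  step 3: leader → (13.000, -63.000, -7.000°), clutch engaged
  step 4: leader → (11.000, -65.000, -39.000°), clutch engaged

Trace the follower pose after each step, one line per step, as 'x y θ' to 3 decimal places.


4.000 2.000 36.000
-39.500 -7.000 2.000
-63.000 12.000 127.000
-14.500 -10.000 195.000
-18.000 -11.000 98.000

step 0: Δleader=(-9.000, -11.000, -6.000°), disengaged; cmd=(0,0,0) → follower holds at (4.000, 2.000, 36.000°)
step 1: Δleader=(-22.000, -10.000, -11.000°), engaged; cmd=(-43.500, -9.000, -34.000°) → follower=(-39.500, -7.000, 2.000°)
step 2: Δleader=(-12.000, 18.000, 42.000°), engaged; cmd=(-23.500, 19.000, 125.000°) → follower=(-63.000, 12.000, 127.000°)
step 3: Δleader=(24.000, -23.000, 23.000°), engaged; cmd=(48.500, -22.000, 68.000°) → follower=(-14.500, -10.000, 195.000°)
step 4: Δleader=(-2.000, -2.000, -32.000°), engaged; cmd=(-3.500, -1.000, -97.000°) → follower=(-18.000, -11.000, 98.000°)


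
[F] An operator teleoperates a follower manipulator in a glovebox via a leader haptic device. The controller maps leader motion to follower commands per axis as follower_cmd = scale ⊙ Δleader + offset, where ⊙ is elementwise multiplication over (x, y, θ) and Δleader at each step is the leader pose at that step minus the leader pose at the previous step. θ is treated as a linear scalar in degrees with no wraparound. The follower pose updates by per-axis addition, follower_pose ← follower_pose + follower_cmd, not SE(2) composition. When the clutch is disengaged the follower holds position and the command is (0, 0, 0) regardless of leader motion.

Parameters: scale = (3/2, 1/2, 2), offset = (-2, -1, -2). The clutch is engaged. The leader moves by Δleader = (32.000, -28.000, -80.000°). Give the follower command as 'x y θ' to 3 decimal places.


46.000 -15.000 -162.000

axis x: 3/2·32.000 + -2 = 46.000
axis y: 1/2·-28.000 + -1 = -15.000
axis θ: 2·-80.000 + -2 = -162.000


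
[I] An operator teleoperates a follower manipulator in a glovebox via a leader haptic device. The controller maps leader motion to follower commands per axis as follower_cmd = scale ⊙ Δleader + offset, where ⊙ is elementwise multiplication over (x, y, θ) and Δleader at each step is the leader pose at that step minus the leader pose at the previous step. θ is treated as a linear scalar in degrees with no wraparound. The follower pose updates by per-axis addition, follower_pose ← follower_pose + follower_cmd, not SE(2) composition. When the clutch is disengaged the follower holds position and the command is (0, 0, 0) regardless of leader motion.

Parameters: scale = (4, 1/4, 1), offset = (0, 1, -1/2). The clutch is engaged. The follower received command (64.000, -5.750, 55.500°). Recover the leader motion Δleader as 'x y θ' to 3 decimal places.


axis x: (64.000 − 0) / (4) = 16.000
axis y: (-5.750 − 1) / (1/4) = -27.000
axis θ: (55.500 − -1/2) / (1) = 56.000

16.000 -27.000 56.000


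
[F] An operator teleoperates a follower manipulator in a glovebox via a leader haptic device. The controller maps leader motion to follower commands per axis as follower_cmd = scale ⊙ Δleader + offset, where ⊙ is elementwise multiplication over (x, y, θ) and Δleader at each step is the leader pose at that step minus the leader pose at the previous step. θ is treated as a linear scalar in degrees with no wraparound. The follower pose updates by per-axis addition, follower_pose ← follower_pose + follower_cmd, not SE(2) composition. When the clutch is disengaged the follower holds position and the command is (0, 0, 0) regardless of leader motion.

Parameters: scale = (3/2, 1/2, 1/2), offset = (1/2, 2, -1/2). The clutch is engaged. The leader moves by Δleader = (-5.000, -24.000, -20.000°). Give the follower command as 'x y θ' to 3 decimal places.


axis x: 3/2·-5.000 + 1/2 = -7.000
axis y: 1/2·-24.000 + 2 = -10.000
axis θ: 1/2·-20.000 + -1/2 = -10.500

-7.000 -10.000 -10.500


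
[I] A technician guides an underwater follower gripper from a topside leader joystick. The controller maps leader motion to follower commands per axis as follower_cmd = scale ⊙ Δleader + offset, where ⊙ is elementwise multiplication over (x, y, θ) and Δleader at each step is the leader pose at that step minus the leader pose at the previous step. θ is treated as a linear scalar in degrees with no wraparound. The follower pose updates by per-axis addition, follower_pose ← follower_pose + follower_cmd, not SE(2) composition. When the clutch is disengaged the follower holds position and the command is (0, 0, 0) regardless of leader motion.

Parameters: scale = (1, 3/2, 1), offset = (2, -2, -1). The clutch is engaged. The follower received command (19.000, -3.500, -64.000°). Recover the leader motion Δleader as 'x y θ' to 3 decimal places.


17.000 -1.000 -63.000

axis x: (19.000 − 2) / (1) = 17.000
axis y: (-3.500 − -2) / (3/2) = -1.000
axis θ: (-64.000 − -1) / (1) = -63.000


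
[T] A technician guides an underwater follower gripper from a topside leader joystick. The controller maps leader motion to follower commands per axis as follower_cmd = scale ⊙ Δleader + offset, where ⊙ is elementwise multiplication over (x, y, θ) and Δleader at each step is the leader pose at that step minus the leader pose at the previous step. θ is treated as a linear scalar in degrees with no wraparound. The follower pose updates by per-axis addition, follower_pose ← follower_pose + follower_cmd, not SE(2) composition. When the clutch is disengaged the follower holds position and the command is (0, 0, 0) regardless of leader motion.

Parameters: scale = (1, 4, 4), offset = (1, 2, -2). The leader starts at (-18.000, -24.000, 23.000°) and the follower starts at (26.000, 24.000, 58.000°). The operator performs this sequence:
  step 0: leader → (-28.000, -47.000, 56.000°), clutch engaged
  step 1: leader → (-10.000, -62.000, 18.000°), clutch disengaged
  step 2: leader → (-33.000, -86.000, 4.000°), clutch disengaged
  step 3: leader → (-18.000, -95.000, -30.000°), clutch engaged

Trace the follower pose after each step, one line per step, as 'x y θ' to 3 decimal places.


17.000 -66.000 188.000
17.000 -66.000 188.000
17.000 -66.000 188.000
33.000 -100.000 50.000

step 0: Δleader=(-10.000, -23.000, 33.000°), engaged; cmd=(-9.000, -90.000, 130.000°) → follower=(17.000, -66.000, 188.000°)
step 1: Δleader=(18.000, -15.000, -38.000°), disengaged; cmd=(0,0,0) → follower holds at (17.000, -66.000, 188.000°)
step 2: Δleader=(-23.000, -24.000, -14.000°), disengaged; cmd=(0,0,0) → follower holds at (17.000, -66.000, 188.000°)
step 3: Δleader=(15.000, -9.000, -34.000°), engaged; cmd=(16.000, -34.000, -138.000°) → follower=(33.000, -100.000, 50.000°)


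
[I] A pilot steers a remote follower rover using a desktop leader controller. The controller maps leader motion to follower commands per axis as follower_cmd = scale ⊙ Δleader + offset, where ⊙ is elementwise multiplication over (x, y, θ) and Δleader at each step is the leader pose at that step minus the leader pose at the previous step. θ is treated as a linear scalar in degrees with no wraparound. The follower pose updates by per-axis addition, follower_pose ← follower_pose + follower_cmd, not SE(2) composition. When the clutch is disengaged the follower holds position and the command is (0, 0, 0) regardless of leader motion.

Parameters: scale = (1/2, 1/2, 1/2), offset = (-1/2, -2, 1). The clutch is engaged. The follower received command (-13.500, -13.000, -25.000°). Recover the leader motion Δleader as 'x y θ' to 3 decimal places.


-26.000 -22.000 -52.000

axis x: (-13.500 − -1/2) / (1/2) = -26.000
axis y: (-13.000 − -2) / (1/2) = -22.000
axis θ: (-25.000 − 1) / (1/2) = -52.000


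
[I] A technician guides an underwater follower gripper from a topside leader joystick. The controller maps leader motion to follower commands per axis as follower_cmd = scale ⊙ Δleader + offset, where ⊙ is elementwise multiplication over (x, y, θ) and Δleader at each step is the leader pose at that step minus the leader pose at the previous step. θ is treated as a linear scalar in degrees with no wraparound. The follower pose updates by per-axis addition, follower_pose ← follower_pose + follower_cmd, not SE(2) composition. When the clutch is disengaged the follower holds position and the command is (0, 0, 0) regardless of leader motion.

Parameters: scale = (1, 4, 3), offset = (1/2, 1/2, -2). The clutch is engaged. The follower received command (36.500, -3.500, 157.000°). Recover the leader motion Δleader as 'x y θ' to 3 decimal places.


axis x: (36.500 − 1/2) / (1) = 36.000
axis y: (-3.500 − 1/2) / (4) = -1.000
axis θ: (157.000 − -2) / (3) = 53.000

36.000 -1.000 53.000


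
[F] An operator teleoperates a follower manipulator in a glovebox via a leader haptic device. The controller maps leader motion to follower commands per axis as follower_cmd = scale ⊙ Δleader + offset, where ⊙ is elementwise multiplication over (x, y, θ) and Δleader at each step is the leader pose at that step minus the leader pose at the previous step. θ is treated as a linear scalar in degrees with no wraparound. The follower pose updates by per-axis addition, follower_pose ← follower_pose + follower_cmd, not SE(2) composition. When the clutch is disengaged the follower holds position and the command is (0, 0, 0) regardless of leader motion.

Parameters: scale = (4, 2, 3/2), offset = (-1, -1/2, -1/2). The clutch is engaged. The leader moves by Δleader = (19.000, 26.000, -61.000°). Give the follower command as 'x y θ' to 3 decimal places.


75.000 51.500 -92.000

axis x: 4·19.000 + -1 = 75.000
axis y: 2·26.000 + -1/2 = 51.500
axis θ: 3/2·-61.000 + -1/2 = -92.000


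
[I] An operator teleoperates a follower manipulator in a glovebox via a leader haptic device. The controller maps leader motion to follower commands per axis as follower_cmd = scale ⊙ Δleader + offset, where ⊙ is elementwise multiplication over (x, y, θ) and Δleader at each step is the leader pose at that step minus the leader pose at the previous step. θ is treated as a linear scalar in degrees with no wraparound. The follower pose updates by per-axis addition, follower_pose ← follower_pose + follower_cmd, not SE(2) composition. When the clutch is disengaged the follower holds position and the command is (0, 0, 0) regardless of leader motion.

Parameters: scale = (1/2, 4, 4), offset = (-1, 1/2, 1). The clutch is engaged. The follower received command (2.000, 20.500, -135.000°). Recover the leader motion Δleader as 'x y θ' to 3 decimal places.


6.000 5.000 -34.000

axis x: (2.000 − -1) / (1/2) = 6.000
axis y: (20.500 − 1/2) / (4) = 5.000
axis θ: (-135.000 − 1) / (4) = -34.000


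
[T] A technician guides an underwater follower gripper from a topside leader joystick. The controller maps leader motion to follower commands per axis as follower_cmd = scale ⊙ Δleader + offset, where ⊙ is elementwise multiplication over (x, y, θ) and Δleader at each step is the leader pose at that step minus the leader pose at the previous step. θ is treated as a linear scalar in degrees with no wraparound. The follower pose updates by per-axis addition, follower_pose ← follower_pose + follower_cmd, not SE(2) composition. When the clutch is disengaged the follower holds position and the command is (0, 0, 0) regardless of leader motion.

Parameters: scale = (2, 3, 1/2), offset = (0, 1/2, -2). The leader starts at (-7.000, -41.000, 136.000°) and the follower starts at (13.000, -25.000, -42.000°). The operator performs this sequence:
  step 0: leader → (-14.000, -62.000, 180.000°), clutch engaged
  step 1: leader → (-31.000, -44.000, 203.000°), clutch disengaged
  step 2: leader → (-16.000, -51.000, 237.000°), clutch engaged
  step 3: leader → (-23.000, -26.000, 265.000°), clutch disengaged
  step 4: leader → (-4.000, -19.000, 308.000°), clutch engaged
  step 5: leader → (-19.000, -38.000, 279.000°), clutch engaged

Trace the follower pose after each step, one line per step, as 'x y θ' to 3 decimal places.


step 0: Δleader=(-7.000, -21.000, 44.000°), engaged; cmd=(-14.000, -62.500, 20.000°) → follower=(-1.000, -87.500, -22.000°)
step 1: Δleader=(-17.000, 18.000, 23.000°), disengaged; cmd=(0,0,0) → follower holds at (-1.000, -87.500, -22.000°)
step 2: Δleader=(15.000, -7.000, 34.000°), engaged; cmd=(30.000, -20.500, 15.000°) → follower=(29.000, -108.000, -7.000°)
step 3: Δleader=(-7.000, 25.000, 28.000°), disengaged; cmd=(0,0,0) → follower holds at (29.000, -108.000, -7.000°)
step 4: Δleader=(19.000, 7.000, 43.000°), engaged; cmd=(38.000, 21.500, 19.500°) → follower=(67.000, -86.500, 12.500°)
step 5: Δleader=(-15.000, -19.000, -29.000°), engaged; cmd=(-30.000, -56.500, -16.500°) → follower=(37.000, -143.000, -4.000°)

-1.000 -87.500 -22.000
-1.000 -87.500 -22.000
29.000 -108.000 -7.000
29.000 -108.000 -7.000
67.000 -86.500 12.500
37.000 -143.000 -4.000


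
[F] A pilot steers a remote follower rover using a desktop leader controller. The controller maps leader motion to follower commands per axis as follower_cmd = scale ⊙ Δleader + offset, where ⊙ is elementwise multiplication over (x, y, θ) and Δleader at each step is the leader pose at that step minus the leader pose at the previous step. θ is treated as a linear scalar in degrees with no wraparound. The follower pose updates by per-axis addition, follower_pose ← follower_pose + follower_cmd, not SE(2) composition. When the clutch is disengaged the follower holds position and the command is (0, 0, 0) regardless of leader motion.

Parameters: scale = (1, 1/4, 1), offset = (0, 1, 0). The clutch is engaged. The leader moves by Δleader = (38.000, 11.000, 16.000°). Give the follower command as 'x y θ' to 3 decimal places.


38.000 3.750 16.000

axis x: 1·38.000 + 0 = 38.000
axis y: 1/4·11.000 + 1 = 3.750
axis θ: 1·16.000 + 0 = 16.000


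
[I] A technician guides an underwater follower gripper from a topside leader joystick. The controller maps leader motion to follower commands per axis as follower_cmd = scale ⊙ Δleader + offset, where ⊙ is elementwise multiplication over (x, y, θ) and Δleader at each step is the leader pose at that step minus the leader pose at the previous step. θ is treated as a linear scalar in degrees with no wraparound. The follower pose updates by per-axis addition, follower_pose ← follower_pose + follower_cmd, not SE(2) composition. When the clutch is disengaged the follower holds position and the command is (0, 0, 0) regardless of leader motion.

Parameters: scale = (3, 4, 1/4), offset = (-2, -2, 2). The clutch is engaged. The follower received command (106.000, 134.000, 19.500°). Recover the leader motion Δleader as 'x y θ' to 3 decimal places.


axis x: (106.000 − -2) / (3) = 36.000
axis y: (134.000 − -2) / (4) = 34.000
axis θ: (19.500 − 2) / (1/4) = 70.000

36.000 34.000 70.000


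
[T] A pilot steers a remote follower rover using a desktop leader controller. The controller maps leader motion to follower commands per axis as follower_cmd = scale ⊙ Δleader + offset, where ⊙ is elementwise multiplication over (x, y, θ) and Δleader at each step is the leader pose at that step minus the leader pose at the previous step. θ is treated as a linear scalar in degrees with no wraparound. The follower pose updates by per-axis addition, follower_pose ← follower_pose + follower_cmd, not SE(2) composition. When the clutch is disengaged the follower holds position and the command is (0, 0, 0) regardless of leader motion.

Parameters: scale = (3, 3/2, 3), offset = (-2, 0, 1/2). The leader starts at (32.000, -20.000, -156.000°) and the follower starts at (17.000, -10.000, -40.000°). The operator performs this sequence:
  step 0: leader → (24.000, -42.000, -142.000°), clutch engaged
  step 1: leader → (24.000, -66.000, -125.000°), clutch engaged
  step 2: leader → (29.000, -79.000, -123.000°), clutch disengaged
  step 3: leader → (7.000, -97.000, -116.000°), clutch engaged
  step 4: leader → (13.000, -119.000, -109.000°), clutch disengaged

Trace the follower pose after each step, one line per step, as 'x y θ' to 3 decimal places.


-9.000 -43.000 2.500
-11.000 -79.000 54.000
-11.000 -79.000 54.000
-79.000 -106.000 75.500
-79.000 -106.000 75.500

step 0: Δleader=(-8.000, -22.000, 14.000°), engaged; cmd=(-26.000, -33.000, 42.500°) → follower=(-9.000, -43.000, 2.500°)
step 1: Δleader=(0.000, -24.000, 17.000°), engaged; cmd=(-2.000, -36.000, 51.500°) → follower=(-11.000, -79.000, 54.000°)
step 2: Δleader=(5.000, -13.000, 2.000°), disengaged; cmd=(0,0,0) → follower holds at (-11.000, -79.000, 54.000°)
step 3: Δleader=(-22.000, -18.000, 7.000°), engaged; cmd=(-68.000, -27.000, 21.500°) → follower=(-79.000, -106.000, 75.500°)
step 4: Δleader=(6.000, -22.000, 7.000°), disengaged; cmd=(0,0,0) → follower holds at (-79.000, -106.000, 75.500°)


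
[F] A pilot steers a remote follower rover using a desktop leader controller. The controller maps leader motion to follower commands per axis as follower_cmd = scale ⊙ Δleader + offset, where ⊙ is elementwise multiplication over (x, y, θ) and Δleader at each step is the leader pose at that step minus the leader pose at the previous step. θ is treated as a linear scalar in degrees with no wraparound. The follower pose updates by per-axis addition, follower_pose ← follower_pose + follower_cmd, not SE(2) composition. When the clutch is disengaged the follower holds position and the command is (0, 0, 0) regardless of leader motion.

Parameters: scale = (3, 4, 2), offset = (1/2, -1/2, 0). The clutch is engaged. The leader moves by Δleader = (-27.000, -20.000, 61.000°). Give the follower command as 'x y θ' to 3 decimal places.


-80.500 -80.500 122.000

axis x: 3·-27.000 + 1/2 = -80.500
axis y: 4·-20.000 + -1/2 = -80.500
axis θ: 2·61.000 + 0 = 122.000


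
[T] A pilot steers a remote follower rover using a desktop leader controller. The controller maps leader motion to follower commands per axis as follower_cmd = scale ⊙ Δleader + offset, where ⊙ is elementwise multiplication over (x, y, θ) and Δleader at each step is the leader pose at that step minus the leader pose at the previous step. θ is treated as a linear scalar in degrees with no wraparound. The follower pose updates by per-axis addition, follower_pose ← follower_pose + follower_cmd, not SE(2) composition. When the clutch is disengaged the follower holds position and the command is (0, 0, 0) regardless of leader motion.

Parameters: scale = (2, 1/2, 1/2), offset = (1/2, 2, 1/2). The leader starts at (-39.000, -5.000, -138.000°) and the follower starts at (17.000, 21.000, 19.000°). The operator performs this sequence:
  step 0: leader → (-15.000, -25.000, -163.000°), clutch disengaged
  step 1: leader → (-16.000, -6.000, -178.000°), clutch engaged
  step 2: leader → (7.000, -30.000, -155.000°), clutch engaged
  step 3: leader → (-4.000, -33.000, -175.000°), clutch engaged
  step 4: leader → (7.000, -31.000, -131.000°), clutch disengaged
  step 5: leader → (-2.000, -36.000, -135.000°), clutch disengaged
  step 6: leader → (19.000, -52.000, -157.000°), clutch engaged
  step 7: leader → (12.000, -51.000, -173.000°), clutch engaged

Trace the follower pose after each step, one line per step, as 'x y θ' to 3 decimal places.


17.000 21.000 19.000
15.500 32.500 12.000
62.000 22.500 24.000
40.500 23.000 14.500
40.500 23.000 14.500
40.500 23.000 14.500
83.000 17.000 4.000
69.500 19.500 -3.500

step 0: Δleader=(24.000, -20.000, -25.000°), disengaged; cmd=(0,0,0) → follower holds at (17.000, 21.000, 19.000°)
step 1: Δleader=(-1.000, 19.000, -15.000°), engaged; cmd=(-1.500, 11.500, -7.000°) → follower=(15.500, 32.500, 12.000°)
step 2: Δleader=(23.000, -24.000, 23.000°), engaged; cmd=(46.500, -10.000, 12.000°) → follower=(62.000, 22.500, 24.000°)
step 3: Δleader=(-11.000, -3.000, -20.000°), engaged; cmd=(-21.500, 0.500, -9.500°) → follower=(40.500, 23.000, 14.500°)
step 4: Δleader=(11.000, 2.000, 44.000°), disengaged; cmd=(0,0,0) → follower holds at (40.500, 23.000, 14.500°)
step 5: Δleader=(-9.000, -5.000, -4.000°), disengaged; cmd=(0,0,0) → follower holds at (40.500, 23.000, 14.500°)
step 6: Δleader=(21.000, -16.000, -22.000°), engaged; cmd=(42.500, -6.000, -10.500°) → follower=(83.000, 17.000, 4.000°)
step 7: Δleader=(-7.000, 1.000, -16.000°), engaged; cmd=(-13.500, 2.500, -7.500°) → follower=(69.500, 19.500, -3.500°)


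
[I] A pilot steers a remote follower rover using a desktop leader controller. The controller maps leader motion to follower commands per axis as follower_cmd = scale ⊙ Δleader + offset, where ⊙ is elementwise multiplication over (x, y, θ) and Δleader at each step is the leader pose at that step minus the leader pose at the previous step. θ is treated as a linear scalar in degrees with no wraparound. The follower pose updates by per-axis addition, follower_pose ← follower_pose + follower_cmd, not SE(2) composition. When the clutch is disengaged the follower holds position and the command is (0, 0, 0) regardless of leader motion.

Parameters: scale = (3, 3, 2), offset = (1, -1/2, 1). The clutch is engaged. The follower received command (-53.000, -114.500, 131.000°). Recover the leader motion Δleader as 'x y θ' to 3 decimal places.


-18.000 -38.000 65.000

axis x: (-53.000 − 1) / (3) = -18.000
axis y: (-114.500 − -1/2) / (3) = -38.000
axis θ: (131.000 − 1) / (2) = 65.000


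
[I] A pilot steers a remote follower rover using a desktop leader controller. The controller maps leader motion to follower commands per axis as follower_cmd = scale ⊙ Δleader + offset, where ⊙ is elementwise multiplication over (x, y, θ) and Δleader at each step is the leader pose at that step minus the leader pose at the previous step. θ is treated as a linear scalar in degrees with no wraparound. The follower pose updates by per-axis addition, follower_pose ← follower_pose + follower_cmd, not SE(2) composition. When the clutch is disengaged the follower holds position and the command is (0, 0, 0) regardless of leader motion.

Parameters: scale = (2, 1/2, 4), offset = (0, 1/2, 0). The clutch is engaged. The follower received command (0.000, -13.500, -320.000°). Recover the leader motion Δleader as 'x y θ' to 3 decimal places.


axis x: (0.000 − 0) / (2) = 0.000
axis y: (-13.500 − 1/2) / (1/2) = -28.000
axis θ: (-320.000 − 0) / (4) = -80.000

0.000 -28.000 -80.000


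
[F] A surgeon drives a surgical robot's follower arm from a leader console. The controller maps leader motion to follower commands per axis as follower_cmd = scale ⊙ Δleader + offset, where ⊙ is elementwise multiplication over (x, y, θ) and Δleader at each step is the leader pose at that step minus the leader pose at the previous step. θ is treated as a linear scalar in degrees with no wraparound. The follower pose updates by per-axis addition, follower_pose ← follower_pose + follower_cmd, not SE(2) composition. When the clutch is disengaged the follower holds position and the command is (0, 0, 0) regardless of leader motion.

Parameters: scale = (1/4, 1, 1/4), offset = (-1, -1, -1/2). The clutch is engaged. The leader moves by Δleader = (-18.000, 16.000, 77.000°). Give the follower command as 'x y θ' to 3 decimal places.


axis x: 1/4·-18.000 + -1 = -5.500
axis y: 1·16.000 + -1 = 15.000
axis θ: 1/4·77.000 + -1/2 = 18.750

-5.500 15.000 18.750


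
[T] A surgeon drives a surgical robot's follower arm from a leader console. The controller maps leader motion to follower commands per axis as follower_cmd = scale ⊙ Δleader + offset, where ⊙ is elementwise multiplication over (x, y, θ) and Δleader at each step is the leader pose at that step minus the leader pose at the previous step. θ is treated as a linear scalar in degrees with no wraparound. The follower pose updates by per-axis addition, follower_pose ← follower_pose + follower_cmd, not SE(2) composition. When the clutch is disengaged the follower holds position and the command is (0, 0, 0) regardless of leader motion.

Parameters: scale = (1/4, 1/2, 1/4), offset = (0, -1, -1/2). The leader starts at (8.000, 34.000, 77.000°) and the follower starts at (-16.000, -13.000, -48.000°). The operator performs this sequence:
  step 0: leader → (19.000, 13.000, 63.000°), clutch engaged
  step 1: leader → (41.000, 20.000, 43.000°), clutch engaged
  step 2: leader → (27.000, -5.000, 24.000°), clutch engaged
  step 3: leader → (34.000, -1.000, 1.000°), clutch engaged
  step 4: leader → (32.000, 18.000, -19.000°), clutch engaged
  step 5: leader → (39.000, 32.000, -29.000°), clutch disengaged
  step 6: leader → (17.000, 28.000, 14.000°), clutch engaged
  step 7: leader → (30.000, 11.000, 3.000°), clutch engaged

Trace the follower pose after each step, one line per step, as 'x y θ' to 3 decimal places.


step 0: Δleader=(11.000, -21.000, -14.000°), engaged; cmd=(2.750, -11.500, -4.000°) → follower=(-13.250, -24.500, -52.000°)
step 1: Δleader=(22.000, 7.000, -20.000°), engaged; cmd=(5.500, 2.500, -5.500°) → follower=(-7.750, -22.000, -57.500°)
step 2: Δleader=(-14.000, -25.000, -19.000°), engaged; cmd=(-3.500, -13.500, -5.250°) → follower=(-11.250, -35.500, -62.750°)
step 3: Δleader=(7.000, 4.000, -23.000°), engaged; cmd=(1.750, 1.000, -6.250°) → follower=(-9.500, -34.500, -69.000°)
step 4: Δleader=(-2.000, 19.000, -20.000°), engaged; cmd=(-0.500, 8.500, -5.500°) → follower=(-10.000, -26.000, -74.500°)
step 5: Δleader=(7.000, 14.000, -10.000°), disengaged; cmd=(0,0,0) → follower holds at (-10.000, -26.000, -74.500°)
step 6: Δleader=(-22.000, -4.000, 43.000°), engaged; cmd=(-5.500, -3.000, 10.250°) → follower=(-15.500, -29.000, -64.250°)
step 7: Δleader=(13.000, -17.000, -11.000°), engaged; cmd=(3.250, -9.500, -3.250°) → follower=(-12.250, -38.500, -67.500°)

-13.250 -24.500 -52.000
-7.750 -22.000 -57.500
-11.250 -35.500 -62.750
-9.500 -34.500 -69.000
-10.000 -26.000 -74.500
-10.000 -26.000 -74.500
-15.500 -29.000 -64.250
-12.250 -38.500 -67.500


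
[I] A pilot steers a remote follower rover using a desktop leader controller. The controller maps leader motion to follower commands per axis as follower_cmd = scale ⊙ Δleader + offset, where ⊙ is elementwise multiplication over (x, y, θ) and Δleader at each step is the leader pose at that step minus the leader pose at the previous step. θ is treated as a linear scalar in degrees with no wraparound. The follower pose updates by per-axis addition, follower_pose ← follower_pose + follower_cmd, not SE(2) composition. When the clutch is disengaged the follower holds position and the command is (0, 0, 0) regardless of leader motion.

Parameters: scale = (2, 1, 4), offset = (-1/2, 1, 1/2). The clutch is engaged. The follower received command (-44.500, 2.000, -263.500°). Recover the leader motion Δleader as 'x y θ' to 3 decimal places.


axis x: (-44.500 − -1/2) / (2) = -22.000
axis y: (2.000 − 1) / (1) = 1.000
axis θ: (-263.500 − 1/2) / (4) = -66.000

-22.000 1.000 -66.000


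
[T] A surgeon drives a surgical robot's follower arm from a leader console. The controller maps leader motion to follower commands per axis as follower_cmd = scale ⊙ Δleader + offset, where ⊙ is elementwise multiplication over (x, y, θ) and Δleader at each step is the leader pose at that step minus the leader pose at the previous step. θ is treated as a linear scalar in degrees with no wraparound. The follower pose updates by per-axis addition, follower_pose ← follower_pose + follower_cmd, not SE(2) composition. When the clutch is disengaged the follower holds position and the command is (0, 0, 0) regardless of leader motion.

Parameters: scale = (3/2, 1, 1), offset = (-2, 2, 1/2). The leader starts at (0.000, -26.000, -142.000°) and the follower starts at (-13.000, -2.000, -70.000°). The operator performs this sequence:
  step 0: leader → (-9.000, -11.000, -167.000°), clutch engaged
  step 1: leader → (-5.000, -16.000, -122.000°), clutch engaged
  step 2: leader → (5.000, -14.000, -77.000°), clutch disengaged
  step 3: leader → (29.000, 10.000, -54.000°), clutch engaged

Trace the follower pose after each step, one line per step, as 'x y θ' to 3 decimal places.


-28.500 15.000 -94.500
-24.500 12.000 -49.000
-24.500 12.000 -49.000
9.500 38.000 -25.500

step 0: Δleader=(-9.000, 15.000, -25.000°), engaged; cmd=(-15.500, 17.000, -24.500°) → follower=(-28.500, 15.000, -94.500°)
step 1: Δleader=(4.000, -5.000, 45.000°), engaged; cmd=(4.000, -3.000, 45.500°) → follower=(-24.500, 12.000, -49.000°)
step 2: Δleader=(10.000, 2.000, 45.000°), disengaged; cmd=(0,0,0) → follower holds at (-24.500, 12.000, -49.000°)
step 3: Δleader=(24.000, 24.000, 23.000°), engaged; cmd=(34.000, 26.000, 23.500°) → follower=(9.500, 38.000, -25.500°)


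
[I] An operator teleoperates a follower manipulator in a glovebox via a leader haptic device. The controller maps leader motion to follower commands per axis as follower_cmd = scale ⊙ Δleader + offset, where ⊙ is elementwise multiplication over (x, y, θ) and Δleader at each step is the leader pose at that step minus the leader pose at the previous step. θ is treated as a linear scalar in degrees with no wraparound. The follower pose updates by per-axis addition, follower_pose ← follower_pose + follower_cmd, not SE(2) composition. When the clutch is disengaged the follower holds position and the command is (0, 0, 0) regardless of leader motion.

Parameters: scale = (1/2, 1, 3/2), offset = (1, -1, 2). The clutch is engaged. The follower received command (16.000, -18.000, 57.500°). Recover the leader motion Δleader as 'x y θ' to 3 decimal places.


axis x: (16.000 − 1) / (1/2) = 30.000
axis y: (-18.000 − -1) / (1) = -17.000
axis θ: (57.500 − 2) / (3/2) = 37.000

30.000 -17.000 37.000


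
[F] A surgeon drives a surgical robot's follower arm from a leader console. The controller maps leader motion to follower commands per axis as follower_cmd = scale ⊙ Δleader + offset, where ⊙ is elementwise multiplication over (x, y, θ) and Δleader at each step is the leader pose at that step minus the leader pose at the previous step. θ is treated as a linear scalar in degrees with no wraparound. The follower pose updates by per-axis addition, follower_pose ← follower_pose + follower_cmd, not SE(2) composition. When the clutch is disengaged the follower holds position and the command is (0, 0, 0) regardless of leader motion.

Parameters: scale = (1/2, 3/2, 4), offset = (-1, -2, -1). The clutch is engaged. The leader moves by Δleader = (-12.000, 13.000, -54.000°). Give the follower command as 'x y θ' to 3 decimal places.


axis x: 1/2·-12.000 + -1 = -7.000
axis y: 3/2·13.000 + -2 = 17.500
axis θ: 4·-54.000 + -1 = -217.000

-7.000 17.500 -217.000
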